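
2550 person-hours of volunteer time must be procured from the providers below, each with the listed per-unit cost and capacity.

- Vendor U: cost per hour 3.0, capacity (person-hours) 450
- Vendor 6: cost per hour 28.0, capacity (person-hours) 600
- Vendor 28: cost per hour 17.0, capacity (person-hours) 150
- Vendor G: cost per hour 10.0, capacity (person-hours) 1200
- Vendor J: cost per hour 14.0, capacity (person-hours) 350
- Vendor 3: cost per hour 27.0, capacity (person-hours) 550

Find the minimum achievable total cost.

Fill from the cheapest provider first.
Vendor U at 3.0: take all 450 person-hours — 2100 still needed.
Vendor G (10.0): use full 1200 — 900 person-hours to go.
Vendor J at 14.0: take all 350 person-hours — 550 still needed.
Vendor 28 at 17.0: take all 150 person-hours — 400 still needed.
Vendor 3 at 27.0: take 400 of its 550 — requirement met.
Vendor 6: unused.
Cost = 450×3.0 + 1200×10.0 + 350×14.0 + 150×17.0 + 400×27.0 = 31600.

31600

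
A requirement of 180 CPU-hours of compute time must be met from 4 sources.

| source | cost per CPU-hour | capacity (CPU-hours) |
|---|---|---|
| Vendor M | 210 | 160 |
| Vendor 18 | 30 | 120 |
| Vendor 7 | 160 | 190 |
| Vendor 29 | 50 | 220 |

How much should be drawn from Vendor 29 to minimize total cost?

Use sources in increasing cost order.
Take 120 from Vendor 18 at 30 ; need 60 more.
Vendor 29 at 50: take 60 of its 220 ; requirement met.
Vendor 7, Vendor M: unused.

60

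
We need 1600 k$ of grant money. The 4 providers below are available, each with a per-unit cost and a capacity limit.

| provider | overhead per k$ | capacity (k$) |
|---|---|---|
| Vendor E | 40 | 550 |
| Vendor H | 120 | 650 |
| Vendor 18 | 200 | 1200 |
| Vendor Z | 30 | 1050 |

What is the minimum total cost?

Use providers in increasing cost order.
Vendor Z at 30: take all 1050 k$ → 550 still needed.
Vendor E at 40: take all 550 k$ → 0 still needed.
Vendor H, Vendor 18: unused.
Cost = 1050×30 + 550×40 = 53500.

53500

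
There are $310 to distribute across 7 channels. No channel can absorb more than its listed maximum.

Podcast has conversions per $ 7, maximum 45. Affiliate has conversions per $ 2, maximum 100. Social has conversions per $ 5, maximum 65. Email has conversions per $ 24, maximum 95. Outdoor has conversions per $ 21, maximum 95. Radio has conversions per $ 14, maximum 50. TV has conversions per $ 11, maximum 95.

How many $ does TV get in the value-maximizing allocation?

Rank by conversions per $: Email 24 > Outdoor 21 > Radio 14 > TV 11 > Podcast 7 > Social 5 > Affiliate 2.
Give Email 95 to hit its cap of 95 — 215 left.
Outdoor takes 95 to reach its cap of 95 — 120 left.
Radio takes 50 to reach its cap of 50 — 70 left.
TV: +70 (room for 95) → 70. Pool exhausted.

70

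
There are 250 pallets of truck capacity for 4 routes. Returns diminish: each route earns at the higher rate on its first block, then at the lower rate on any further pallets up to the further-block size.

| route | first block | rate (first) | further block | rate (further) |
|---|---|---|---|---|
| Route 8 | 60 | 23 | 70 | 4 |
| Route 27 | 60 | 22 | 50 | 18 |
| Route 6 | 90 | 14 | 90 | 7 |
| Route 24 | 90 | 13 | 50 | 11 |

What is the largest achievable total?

4720

Rank every tier by rate: Route 8/first 23 > Route 27/first 22 > Route 27/second 18 > Route 6/first 14 > Route 24/first 13 > Route 24/second 11 > Route 6/second 7 > Route 8/second 4.
Route 8/first (23): +60 → 190 left.
Route 27 first at 22: fill all 60 → 130 left.
Route 27 second at 18: fill all 50 → 80 left.
Route 6/first: +80 of 90 at 14; pool empty.
Total = 23×60 + 22×60 + 18×50 + 14×80 = 4720.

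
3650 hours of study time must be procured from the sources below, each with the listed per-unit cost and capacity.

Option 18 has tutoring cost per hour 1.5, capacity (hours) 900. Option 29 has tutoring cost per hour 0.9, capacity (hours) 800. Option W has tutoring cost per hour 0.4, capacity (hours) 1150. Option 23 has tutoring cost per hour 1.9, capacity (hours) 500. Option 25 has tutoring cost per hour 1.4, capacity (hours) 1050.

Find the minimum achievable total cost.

3625

Use sources in increasing cost order.
Option W (0.4): use full 1150 — 2500 hours to go.
Option 29 (0.9): use full 800 — 1700 hours to go.
Option 25 at 1.4: take all 1050 hours — 650 still needed.
Take 650 from Option 18 at 1.5 to finish.
Option 23: unused.
Cost = 1150×0.4 + 800×0.9 + 1050×1.4 + 650×1.5 = 3625.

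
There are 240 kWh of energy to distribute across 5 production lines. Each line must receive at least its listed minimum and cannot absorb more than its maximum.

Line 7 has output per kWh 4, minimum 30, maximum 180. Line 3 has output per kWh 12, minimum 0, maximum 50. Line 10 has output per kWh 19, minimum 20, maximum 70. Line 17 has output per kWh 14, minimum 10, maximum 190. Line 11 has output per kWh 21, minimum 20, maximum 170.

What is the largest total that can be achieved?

Meeting every minimum uses 30+0+20+10+20 = 80 kWh, leaving 160.
Order the production lines by output per kWh: Line 11 21 > Line 10 19 > Line 17 14 > Line 3 12 > Line 7 4.
Line 11: +150 to 170 (cap) → 10 left.
Line 10 has room for 50 more but only 10 remain, so it gets 30.
Total = 4×30 + 19×30 + 14×10 + 21×170 = 4400.

4400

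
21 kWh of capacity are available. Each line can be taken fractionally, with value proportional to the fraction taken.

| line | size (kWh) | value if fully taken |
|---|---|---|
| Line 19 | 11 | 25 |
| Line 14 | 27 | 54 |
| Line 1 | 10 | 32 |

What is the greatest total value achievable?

Rank by value-to-size ratio: Line 1 32/10≈3.2, Line 19 25/11≈2.27, Line 14 54/27≈2.
Take all of Line 1 (10 kWh, value 32) → 11 kWh left.
Line 19: take in full, 11 kWh for value 25 → 0 left.
Total value = 57.

57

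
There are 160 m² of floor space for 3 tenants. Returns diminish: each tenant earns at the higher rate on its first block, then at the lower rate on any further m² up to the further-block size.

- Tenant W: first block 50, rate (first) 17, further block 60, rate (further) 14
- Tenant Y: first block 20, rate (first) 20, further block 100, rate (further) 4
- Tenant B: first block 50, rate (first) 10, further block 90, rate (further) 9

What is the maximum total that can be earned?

Rank every tier by rate: Tenant Y/tier1 20 > Tenant W/tier1 17 > Tenant W/tier2 14 > Tenant B/tier1 10 > Tenant B/tier2 9 > Tenant Y/tier2 4.
Tenant Y tier1 at 20: fill all 20 — 140 left.
Tenant W tier1 at 17: fill all 50 — 90 left.
Fill Tenant W tier2 block (60 at 14) — 30 left.
Tenant B/tier1: +30 of 50 at 10; pool empty.
Total = 20×20 + 17×50 + 14×60 + 10×30 = 2390.

2390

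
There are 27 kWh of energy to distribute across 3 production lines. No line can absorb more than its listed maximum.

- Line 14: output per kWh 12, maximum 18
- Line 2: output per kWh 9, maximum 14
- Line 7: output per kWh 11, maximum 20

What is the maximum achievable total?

315

Highest output per kWh first: Line 14 12 > Line 7 11 > Line 2 9.
Line 14 takes 18 to reach its cap of 18 → 9 left.
Line 7 has room for 20 but only 9 remain, so it gets 9.
Total = 12×18 + 11×9 = 315.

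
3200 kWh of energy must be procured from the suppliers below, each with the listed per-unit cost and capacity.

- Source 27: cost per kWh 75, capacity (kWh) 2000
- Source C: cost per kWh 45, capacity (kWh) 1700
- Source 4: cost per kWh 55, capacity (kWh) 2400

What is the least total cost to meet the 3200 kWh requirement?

Use suppliers in increasing cost order.
Source C (45): use full 1700 → 1500 kWh to go.
Source 4 (55): take the remaining 1500 → done.
Source 27: unused.
Cost = 1700×45 + 1500×55 = 159000.

159000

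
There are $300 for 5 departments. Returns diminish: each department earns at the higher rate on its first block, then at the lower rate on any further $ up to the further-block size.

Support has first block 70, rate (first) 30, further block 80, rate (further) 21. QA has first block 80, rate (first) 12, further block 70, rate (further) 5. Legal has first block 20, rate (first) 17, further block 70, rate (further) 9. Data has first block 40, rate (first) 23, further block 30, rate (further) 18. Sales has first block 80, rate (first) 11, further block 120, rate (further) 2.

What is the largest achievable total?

6300

Rank every tier by rate: Support/T1 30 > Data/T1 23 > Support/T2 21 > Data/T2 18 > Legal/T1 17 > QA/T1 12 > Sales/T1 11 > Legal/T2 9 > QA/T2 5 > Sales/T2 2.
Support T1 at 30: fill all 70 → 230 left.
Data/T1 (23): +40 → 190 left.
Fill Support T2 block (80 at 21) → 110 left.
Fill Data T2 block (30 at 18) → 80 left.
Legal T1 at 17: fill all 20 → 60 left.
QA T1 at 12: only 60 left, fill 60.
Total = 30×70 + 23×40 + 21×80 + 18×30 + 17×20 + 12×60 = 6300.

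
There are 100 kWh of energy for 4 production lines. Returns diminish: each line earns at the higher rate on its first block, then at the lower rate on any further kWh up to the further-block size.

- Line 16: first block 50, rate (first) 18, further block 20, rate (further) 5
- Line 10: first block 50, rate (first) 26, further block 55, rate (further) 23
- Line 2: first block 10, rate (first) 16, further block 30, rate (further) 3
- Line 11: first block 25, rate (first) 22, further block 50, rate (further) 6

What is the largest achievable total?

Order all 8 blocks by rate: Line 10/first 26 > Line 10/second 23 > Line 11/first 22 > Line 16/first 18 > Line 2/first 16 > Line 11/second 6 > Line 16/second 5 > Line 2/second 3.
Line 10 first at 26: fill all 50 — 50 left.
Line 10 second at 23: only 50 left, fill 50.
Total = 26×50 + 23×50 = 2450.

2450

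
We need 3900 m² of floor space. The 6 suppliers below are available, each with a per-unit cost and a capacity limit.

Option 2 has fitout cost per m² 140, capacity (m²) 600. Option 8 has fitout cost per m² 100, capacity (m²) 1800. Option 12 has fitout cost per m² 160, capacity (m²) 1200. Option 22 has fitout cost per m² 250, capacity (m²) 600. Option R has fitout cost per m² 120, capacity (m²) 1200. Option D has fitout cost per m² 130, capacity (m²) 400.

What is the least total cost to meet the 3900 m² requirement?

446000

Cheapest first:
Option 8 (100): use full 1800 — 2100 m² to go.
Option R (120): use full 1200 — 900 m² to go.
Take 400 from Option D at 130 — need 500 more.
Option 2 at 140: take 500 of its 600 — requirement met.
Option 12, Option 22: unused.
Cost = 1800×100 + 1200×120 + 400×130 + 500×140 = 446000.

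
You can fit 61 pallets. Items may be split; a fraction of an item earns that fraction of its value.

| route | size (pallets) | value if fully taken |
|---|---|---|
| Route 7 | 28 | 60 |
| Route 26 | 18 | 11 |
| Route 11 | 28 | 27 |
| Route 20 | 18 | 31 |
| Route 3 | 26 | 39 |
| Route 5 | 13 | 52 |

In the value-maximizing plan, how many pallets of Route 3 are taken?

Rank by value-to-size ratio: Route 5 52/13≈4, Route 7 60/28≈2.14, Route 20 31/18≈1.72, Route 3 39/26≈1.5, Route 11 27/28≈0.964, Route 26 11/18≈0.611.
All 13 pallets of Route 5 fit (value 52) → 48 remain.
All 28 pallets of Route 7 fit (value 60) → 20 remain.
All 18 pallets of Route 20 fit (value 31) → 2 remain.
2 pallets left: a 2/26 share of Route 3 gives 39×2/26 = 3.

2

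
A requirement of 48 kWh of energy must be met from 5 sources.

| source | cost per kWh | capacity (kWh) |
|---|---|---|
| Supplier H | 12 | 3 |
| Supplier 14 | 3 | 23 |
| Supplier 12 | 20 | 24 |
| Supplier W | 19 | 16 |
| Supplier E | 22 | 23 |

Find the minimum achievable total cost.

529

Cheapest first:
Take 23 from Supplier 14 at 3 → need 25 more.
Take 3 from Supplier H at 12 → need 22 more.
Supplier W at 19: take all 16 kWh → 6 still needed.
Take 6 from Supplier 12 at 20 to finish.
Supplier E: unused.
Cost = 23×3 + 3×12 + 16×19 + 6×20 = 529.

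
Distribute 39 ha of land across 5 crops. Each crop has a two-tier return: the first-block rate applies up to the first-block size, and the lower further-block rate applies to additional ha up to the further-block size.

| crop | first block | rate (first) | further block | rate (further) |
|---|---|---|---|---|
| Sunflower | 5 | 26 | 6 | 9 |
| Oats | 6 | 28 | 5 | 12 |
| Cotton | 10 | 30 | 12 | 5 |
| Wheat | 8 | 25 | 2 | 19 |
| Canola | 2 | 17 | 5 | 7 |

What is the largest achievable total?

939

Order all 10 blocks by rate: Cotton/tier1 30 > Oats/tier1 28 > Sunflower/tier1 26 > Wheat/tier1 25 > Wheat/tier2 19 > Canola/tier1 17 > Oats/tier2 12 > Sunflower/tier2 9 > Canola/tier2 7 > Cotton/tier2 5.
Cotton tier1 at 30: fill all 10 — 29 left.
Oats tier1 at 28: fill all 6 — 23 left.
Fill Sunflower tier1 block (5 at 26) — 18 left.
Wheat/tier1 (25): +8 — 10 left.
Wheat tier2 at 19: fill all 2 — 8 left.
Fill Canola tier1 block (2 at 17) — 6 left.
Oats tier2 at 12: fill all 5 — 1 left.
Sunflower tier2 at 9: only 1 left, fill 1.
Total = 30×10 + 28×6 + 26×5 + 25×8 + 19×2 + 17×2 + 12×5 + 9×1 = 939.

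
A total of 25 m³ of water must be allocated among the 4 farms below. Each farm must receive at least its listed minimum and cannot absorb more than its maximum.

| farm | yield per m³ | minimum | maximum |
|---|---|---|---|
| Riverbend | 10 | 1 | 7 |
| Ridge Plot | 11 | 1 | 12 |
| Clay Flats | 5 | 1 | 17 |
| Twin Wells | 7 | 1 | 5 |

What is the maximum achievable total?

Meeting every minimum uses 1+1+1+1 = 4 m³, leaving 21.
Order the farms by yield per m³: Ridge Plot 11 > Riverbend 10 > Twin Wells 7 > Clay Flats 5.
Ridge Plot: +11 to 12 (cap) ; 10 left.
Riverbend: +6 to 7 (cap) ; 4 left.
Give Twin Wells 4 more to hit its cap of 5 ; 0 left.
Total = 10×7 + 11×12 + 5×1 + 7×5 = 242.

242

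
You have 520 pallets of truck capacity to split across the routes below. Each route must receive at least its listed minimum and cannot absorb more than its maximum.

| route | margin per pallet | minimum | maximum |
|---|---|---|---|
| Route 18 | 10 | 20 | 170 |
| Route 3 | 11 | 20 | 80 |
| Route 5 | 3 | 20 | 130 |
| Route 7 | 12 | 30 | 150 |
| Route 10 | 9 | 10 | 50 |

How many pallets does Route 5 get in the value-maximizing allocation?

Meeting every minimum uses 20+20+20+30+10 = 100 pallets, leaving 420.
Highest margin per pallet first: Route 7 12 > Route 3 11 > Route 18 10 > Route 10 9 > Route 5 3.
Route 7: +120 to 150 (cap) — 300 left.
Route 3 takes 60 more to reach its cap of 80 — 240 left.
Route 18 takes 150 more to reach its cap of 170 — 90 left.
Route 10 takes 40 more to reach its cap of 50 — 50 left.
Only 50 left; Route 5 takes them to reach 70.

70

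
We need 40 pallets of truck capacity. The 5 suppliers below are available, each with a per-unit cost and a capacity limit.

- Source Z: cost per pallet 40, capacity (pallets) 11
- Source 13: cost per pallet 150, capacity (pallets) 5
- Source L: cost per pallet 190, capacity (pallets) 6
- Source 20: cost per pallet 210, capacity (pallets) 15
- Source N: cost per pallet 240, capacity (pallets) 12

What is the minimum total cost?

6200

Fill from the cheapest supplier first.
Source Z at 40: take all 11 pallets ; 29 still needed.
Source 13 at 150: take all 5 pallets ; 24 still needed.
Take 6 from Source L at 190 ; need 18 more.
Source 20 (210): use full 15 ; 3 pallets to go.
Take 3 from Source N at 240 to finish.
Cost = 11×40 + 5×150 + 6×190 + 15×210 + 3×240 = 6200.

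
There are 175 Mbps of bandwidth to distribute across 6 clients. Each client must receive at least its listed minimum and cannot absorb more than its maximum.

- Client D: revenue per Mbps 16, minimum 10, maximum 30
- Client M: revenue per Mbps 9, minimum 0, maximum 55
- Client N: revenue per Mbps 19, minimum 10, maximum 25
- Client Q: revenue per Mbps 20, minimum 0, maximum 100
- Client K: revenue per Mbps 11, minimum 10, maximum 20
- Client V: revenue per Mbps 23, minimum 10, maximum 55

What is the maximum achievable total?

Meeting every minimum uses 10+0+10+0+10+10 = 40 Mbps, leaving 135.
Highest revenue per Mbps first: Client V 23 > Client Q 20 > Client N 19 > Client D 16 > Client K 11 > Client M 9.
Client V takes 45 more to reach its cap of 55 → 90 left.
Client Q: +90 (room for 100) → 90. Pool exhausted.
Total = 16×10 + 19×10 + 20×90 + 11×10 + 23×55 = 3525.

3525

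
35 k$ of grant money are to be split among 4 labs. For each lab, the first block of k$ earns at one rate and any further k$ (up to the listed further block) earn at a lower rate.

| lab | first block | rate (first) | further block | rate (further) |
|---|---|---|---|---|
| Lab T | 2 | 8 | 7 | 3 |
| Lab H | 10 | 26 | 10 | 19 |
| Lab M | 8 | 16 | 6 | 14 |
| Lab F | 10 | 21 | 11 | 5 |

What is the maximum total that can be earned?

Order all 8 blocks by rate: Lab H/T1 26 > Lab F/T1 21 > Lab H/T2 19 > Lab M/T1 16 > Lab M/T2 14 > Lab T/T1 8 > Lab F/T2 5 > Lab T/T2 3.
Fill Lab H T1 block (10 at 26) — 25 left.
Lab F/T1 (21): +10 — 15 left.
Fill Lab H T2 block (10 at 19) — 5 left.
Lab M T1 at 16: only 5 left, fill 5.
Total = 26×10 + 21×10 + 19×10 + 16×5 = 740.

740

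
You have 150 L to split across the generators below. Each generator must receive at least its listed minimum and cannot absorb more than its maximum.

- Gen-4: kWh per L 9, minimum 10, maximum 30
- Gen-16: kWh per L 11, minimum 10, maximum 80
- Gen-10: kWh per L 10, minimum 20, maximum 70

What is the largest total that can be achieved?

1570

Meeting every minimum uses 10+10+20 = 40 L, leaving 110.
Rank by kWh per L: Gen-16 11 > Gen-10 10 > Gen-4 9.
Gen-16: +70 to 80 (cap) → 40 left.
Gen-10 has room for 50 more but only 40 remain, so it gets 60.
Total = 9×10 + 11×80 + 10×60 = 1570.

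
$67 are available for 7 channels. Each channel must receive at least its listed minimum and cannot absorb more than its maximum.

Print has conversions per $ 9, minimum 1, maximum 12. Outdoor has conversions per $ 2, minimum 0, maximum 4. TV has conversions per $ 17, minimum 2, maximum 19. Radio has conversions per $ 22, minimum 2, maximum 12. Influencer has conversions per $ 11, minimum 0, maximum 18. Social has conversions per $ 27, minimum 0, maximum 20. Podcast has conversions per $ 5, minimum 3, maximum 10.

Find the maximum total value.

Meeting every minimum uses 1+0+2+2+0+0+3 = 8 $, leaving 59.
Highest conversions per $ first: Social 27 > Radio 22 > TV 17 > Influencer 11 > Print 9 > Podcast 5 > Outdoor 2.
Give Social 20 more to hit its cap of 20 → 39 left.
Radio takes 10 more to reach its cap of 12 → 29 left.
Give TV 17 more to hit its cap of 19 → 12 left.
Only 12 left; Influencer takes them to reach 12.
Total = 9×1 + 17×19 + 22×12 + 11×12 + 27×20 + 5×3 = 1283.

1283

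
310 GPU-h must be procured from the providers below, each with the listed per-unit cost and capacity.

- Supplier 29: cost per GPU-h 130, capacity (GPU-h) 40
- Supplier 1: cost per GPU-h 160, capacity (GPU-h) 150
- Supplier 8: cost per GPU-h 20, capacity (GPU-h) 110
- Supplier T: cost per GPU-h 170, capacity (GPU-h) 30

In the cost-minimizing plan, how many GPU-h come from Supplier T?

10

Use providers in increasing cost order.
Supplier 8 at 20: take all 110 GPU-h ; 200 still needed.
Supplier 29 at 130: take all 40 GPU-h ; 160 still needed.
Supplier 1 at 160: take all 150 GPU-h ; 10 still needed.
Supplier T at 170: take 10 of its 30 ; requirement met.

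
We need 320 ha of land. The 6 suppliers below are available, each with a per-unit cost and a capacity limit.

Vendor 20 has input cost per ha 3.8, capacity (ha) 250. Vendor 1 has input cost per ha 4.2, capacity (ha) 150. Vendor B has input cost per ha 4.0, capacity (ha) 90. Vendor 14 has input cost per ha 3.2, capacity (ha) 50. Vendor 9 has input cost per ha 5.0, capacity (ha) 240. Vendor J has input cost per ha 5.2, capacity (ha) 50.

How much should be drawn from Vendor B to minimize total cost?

Cheapest first:
Vendor 14 at 3.2: take all 50 ha — 270 still needed.
Take 250 from Vendor 20 at 3.8 — need 20 more.
Take 20 from Vendor B at 4.0 to finish.
Vendor 1, Vendor 9, Vendor J: unused.

20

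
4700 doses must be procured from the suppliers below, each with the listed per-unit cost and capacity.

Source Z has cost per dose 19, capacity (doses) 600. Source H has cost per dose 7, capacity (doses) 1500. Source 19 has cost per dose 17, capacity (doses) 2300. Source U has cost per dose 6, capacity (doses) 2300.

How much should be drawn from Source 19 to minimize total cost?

Fill from the cheapest supplier first.
Source U (6): use full 2300 → 2400 doses to go.
Source H at 7: take all 1500 doses → 900 still needed.
Source 19 at 17: take 900 of its 2300 → requirement met.
Source Z: unused.

900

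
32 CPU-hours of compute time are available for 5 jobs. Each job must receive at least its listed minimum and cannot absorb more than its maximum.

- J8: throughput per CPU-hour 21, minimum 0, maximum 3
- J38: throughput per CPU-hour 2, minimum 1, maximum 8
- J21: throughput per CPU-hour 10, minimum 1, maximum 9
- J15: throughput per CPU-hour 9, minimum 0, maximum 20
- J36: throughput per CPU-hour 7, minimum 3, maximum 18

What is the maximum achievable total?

Meeting every minimum uses 0+1+1+0+3 = 5 CPU-hours, leaving 27.
Highest throughput per CPU-hour first: J8 21 > J21 10 > J15 9 > J36 7 > J38 2.
Give J8 3 more to hit its cap of 3 ; 24 left.
Give J21 8 more to hit its cap of 9 ; 16 left.
J15 has room for 20 more but only 16 remain, so it gets 16.
Total = 21×3 + 2×1 + 10×9 + 9×16 + 7×3 = 320.

320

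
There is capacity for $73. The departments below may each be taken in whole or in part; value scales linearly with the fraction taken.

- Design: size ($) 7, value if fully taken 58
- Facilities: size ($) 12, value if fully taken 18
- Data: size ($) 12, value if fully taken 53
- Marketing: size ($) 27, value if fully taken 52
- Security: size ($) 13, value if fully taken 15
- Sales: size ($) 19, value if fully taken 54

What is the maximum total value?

229

Sort by value density: Design 58/7≈8.29, Data 53/12≈4.42, Sales 54/19≈2.84, Marketing 52/27≈1.93, Facilities 18/12≈1.5, Security 15/13≈1.15.
Design: take in full, 7 $ for value 58 ; 66 left.
All 12 $ of Data fit (value 53) ; 54 remain.
Sales: take in full, 19 $ for value 54 ; 35 left.
All 27 $ of Marketing fit (value 52) ; 8 remain.
Fill the last 8 $ with part of Facilities: 8/12 of it earns 12.
Total value = 229.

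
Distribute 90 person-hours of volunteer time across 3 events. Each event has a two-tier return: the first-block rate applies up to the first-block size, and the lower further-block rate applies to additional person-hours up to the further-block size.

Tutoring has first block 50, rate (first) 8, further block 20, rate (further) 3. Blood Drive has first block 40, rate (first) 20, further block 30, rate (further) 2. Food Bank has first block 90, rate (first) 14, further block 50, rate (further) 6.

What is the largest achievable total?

Treat each block as its own option and order by rate: Blood Drive/T1 20 > Food Bank/T1 14 > Tutoring/T1 8 > Food Bank/T2 6 > Tutoring/T2 3 > Blood Drive/T2 2.
Fill Blood Drive T1 block (40 at 20) ; 50 left.
Food Bank T1 at 14: only 50 left, fill 50.
Total = 20×40 + 14×50 = 1500.

1500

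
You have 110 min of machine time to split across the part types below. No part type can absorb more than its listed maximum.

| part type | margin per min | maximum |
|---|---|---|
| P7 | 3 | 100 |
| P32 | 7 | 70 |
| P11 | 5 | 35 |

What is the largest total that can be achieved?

Highest margin per min first: P32 7 > P11 5 > P7 3.
Give P32 70 to hit its cap of 70 — 40 left.
P11: +35 to 35 (cap) — 5 left.
P7 has room for 100 but only 5 remain, so it gets 5.
Total = 3×5 + 7×70 + 5×35 = 680.

680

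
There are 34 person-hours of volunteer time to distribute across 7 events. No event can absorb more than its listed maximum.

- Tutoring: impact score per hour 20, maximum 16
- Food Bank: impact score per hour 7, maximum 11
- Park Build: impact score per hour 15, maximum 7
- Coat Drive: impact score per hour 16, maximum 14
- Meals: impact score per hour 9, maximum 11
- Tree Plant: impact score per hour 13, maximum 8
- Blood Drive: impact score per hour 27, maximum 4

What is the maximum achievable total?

Highest impact score per hour first: Blood Drive 27 > Tutoring 20 > Coat Drive 16 > Park Build 15 > Tree Plant 13 > Meals 9 > Food Bank 7.
Give Blood Drive 4 to hit its cap of 4 ; 30 left.
Give Tutoring 16 to hit its cap of 16 ; 14 left.
Coat Drive takes 14 to reach its cap of 14 ; 0 left.
Total = 20×16 + 16×14 + 27×4 = 652.

652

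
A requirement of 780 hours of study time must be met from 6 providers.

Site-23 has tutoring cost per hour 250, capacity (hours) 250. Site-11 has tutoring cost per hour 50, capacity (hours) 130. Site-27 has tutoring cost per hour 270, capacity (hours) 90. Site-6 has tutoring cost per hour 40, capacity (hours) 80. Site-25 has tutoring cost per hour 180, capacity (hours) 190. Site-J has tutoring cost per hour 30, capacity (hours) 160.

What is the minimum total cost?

103700

Fill from the cheapest provider first.
Site-J at 30: take all 160 hours — 620 still needed.
Site-6 (40): use full 80 — 540 hours to go.
Site-11 at 50: take all 130 hours — 410 still needed.
Site-25 (180): use full 190 — 220 hours to go.
Site-23 at 250: take 220 of its 250 — requirement met.
Site-27: unused.
Cost = 160×30 + 80×40 + 130×50 + 190×180 + 220×250 = 103700.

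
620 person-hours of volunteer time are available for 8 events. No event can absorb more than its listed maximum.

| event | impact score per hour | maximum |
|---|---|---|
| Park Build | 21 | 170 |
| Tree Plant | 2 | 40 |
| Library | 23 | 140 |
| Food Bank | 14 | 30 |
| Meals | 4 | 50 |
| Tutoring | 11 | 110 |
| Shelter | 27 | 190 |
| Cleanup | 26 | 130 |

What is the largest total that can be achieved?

15090

Highest impact score per hour first: Shelter 27 > Cleanup 26 > Library 23 > Park Build 21 > Food Bank 14 > Tutoring 11 > Meals 4 > Tree Plant 2.
Shelter: +190 to 190 (cap) → 430 left.
Cleanup takes 130 to reach its cap of 130 → 300 left.
Library takes 140 to reach its cap of 140 → 160 left.
Only 160 left; Park Build takes them to reach 160.
Total = 21×160 + 23×140 + 27×190 + 26×130 = 15090.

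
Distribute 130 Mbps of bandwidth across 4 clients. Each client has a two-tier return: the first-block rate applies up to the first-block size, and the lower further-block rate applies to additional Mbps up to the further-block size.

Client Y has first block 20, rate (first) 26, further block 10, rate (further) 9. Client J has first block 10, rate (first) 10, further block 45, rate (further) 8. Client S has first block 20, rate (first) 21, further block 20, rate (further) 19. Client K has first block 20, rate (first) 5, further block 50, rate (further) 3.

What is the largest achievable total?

Order all 8 blocks by rate: Client Y/first 26 > Client S/first 21 > Client S/second 19 > Client J/first 10 > Client Y/second 9 > Client J/second 8 > Client K/first 5 > Client K/second 3.
Fill Client Y first block (20 at 26) → 110 left.
Client S first at 21: fill all 20 → 90 left.
Fill Client S second block (20 at 19) → 70 left.
Client J first at 10: fill all 10 → 60 left.
Fill Client Y second block (10 at 9) → 50 left.
Fill Client J second block (45 at 8) → 5 left.
Client K first at 5: only 5 left, fill 5.
Total = 26×20 + 21×20 + 19×20 + 10×10 + 9×10 + 8×45 + 5×5 = 1895.

1895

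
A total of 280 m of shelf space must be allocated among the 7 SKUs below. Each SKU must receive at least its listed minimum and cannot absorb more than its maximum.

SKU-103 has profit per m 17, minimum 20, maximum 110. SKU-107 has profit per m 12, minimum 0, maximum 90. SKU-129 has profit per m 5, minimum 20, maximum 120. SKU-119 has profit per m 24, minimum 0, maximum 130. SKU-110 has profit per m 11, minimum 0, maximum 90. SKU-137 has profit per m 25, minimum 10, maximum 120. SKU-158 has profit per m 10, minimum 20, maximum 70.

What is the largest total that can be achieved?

Meeting every minimum uses 20+0+20+0+0+10+20 = 70 m, leaving 210.
Highest profit per m first: SKU-137 25 > SKU-119 24 > SKU-103 17 > SKU-107 12 > SKU-110 11 > SKU-158 10 > SKU-129 5.
Give SKU-137 110 more to hit its cap of 120 — 100 left.
SKU-119: +100 (room for 130) → 100. Pool exhausted.
Total = 17×20 + 5×20 + 24×100 + 25×120 + 10×20 = 6040.

6040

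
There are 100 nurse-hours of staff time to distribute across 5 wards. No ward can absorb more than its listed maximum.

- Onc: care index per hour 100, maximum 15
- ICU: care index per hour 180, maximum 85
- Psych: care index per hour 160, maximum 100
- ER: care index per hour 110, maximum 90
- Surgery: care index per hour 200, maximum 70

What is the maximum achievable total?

Order the wards by care index per hour: Surgery 200 > ICU 180 > Psych 160 > ER 110 > Onc 100.
Give Surgery 70 to hit its cap of 70 ; 30 left.
ICU has room for 85 but only 30 remain, so it gets 30.
Total = 180×30 + 200×70 = 19400.

19400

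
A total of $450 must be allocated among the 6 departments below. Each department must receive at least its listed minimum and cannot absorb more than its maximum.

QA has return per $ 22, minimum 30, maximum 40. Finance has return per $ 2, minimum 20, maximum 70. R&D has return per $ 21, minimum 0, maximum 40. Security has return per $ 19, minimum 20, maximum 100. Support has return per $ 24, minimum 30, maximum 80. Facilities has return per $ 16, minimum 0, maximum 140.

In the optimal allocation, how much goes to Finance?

50

Meeting every minimum uses 30+20+0+20+30+0 = 100 $, leaving 350.
Rank by return per $: Support 24 > QA 22 > R&D 21 > Security 19 > Facilities 16 > Finance 2.
Support: +50 to 80 (cap) ; 300 left.
QA takes 10 more to reach its cap of 40 ; 290 left.
R&D takes 40 more to reach its cap of 40 ; 250 left.
Security: +80 to 100 (cap) ; 170 left.
Facilities: +140 to 140 (cap) ; 30 left.
Finance: +30 (room for 50) → 50. Pool exhausted.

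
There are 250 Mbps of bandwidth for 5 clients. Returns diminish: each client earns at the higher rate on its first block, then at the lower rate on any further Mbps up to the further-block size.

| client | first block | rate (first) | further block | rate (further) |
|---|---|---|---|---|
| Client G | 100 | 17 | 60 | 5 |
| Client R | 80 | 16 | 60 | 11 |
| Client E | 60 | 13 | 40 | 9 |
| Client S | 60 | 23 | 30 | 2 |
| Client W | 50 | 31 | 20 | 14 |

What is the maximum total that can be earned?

5270

Treat each block as its own option and order by rate: Client W/T1 31 > Client S/T1 23 > Client G/T1 17 > Client R/T1 16 > Client W/T2 14 > Client E/T1 13 > Client R/T2 11 > Client E/T2 9 > Client G/T2 5 > Client S/T2 2.
Fill Client W T1 block (50 at 31) — 200 left.
Client S T1 at 23: fill all 60 — 140 left.
Client G/T1 (17): +100 — 40 left.
Client R T1 at 16: only 40 left, fill 40.
Total = 31×50 + 23×60 + 17×100 + 16×40 = 5270.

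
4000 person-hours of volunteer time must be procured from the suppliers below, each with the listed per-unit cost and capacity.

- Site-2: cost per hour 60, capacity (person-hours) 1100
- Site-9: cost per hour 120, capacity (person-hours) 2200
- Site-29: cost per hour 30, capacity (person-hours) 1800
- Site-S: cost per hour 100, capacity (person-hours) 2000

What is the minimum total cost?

Cheapest first:
Site-29 (30): use full 1800 — 2200 person-hours to go.
Site-2 at 60: take all 1100 person-hours — 1100 still needed.
Take 1100 from Site-S at 100 to finish.
Site-9: unused.
Cost = 1800×30 + 1100×60 + 1100×100 = 230000.

230000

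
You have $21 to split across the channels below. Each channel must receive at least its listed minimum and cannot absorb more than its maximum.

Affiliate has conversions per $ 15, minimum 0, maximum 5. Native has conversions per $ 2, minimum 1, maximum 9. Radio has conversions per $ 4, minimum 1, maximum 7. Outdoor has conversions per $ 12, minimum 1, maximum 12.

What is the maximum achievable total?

Meeting every minimum uses 0+1+1+1 = 3 $, leaving 18.
Order the channels by conversions per $: Affiliate 15 > Outdoor 12 > Radio 4 > Native 2.
Give Affiliate 5 more to hit its cap of 5 — 13 left.
Outdoor takes 11 more to reach its cap of 12 — 2 left.
Only 2 left; Radio takes them to reach 3.
Total = 15×5 + 2×1 + 4×3 + 12×12 = 233.

233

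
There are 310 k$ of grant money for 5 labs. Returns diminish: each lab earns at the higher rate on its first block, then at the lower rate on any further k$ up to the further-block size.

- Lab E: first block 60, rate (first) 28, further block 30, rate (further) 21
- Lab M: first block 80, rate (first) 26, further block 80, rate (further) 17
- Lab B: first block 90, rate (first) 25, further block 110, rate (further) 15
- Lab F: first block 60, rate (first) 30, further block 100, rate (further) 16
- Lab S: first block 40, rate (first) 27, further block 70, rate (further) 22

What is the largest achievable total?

8390

Order all 10 blocks by rate: Lab F/first 30 > Lab E/first 28 > Lab S/first 27 > Lab M/first 26 > Lab B/first 25 > Lab S/second 22 > Lab E/second 21 > Lab M/second 17 > Lab F/second 16 > Lab B/second 15.
Lab F first at 30: fill all 60 → 250 left.
Fill Lab E first block (60 at 28) → 190 left.
Lab S/first (27): +40 → 150 left.
Lab M first at 26: fill all 80 → 70 left.
Lab B/first: +70 of 90 at 25; pool empty.
Total = 30×60 + 28×60 + 27×40 + 26×80 + 25×70 = 8390.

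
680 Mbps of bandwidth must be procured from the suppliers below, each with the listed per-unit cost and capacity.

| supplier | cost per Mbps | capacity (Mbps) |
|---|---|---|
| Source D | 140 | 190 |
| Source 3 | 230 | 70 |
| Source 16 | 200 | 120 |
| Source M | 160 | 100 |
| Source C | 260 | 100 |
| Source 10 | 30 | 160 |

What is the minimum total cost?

97900

Cheapest first:
Source 10 (30): use full 160 ; 520 Mbps to go.
Source D at 140: take all 190 Mbps ; 330 still needed.
Source M (160): use full 100 ; 230 Mbps to go.
Source 16 (200): use full 120 ; 110 Mbps to go.
Source 3 at 230: take all 70 Mbps ; 40 still needed.
Source C at 260: take 40 of its 100 ; requirement met.
Cost = 160×30 + 190×140 + 100×160 + 120×200 + 70×230 + 40×260 = 97900.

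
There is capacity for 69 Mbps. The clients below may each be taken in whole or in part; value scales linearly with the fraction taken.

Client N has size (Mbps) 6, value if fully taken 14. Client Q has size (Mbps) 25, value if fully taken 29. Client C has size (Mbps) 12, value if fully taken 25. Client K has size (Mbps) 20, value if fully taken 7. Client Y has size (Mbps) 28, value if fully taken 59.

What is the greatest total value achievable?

Sort by value density: Client N 14/6≈2.33, Client Y 59/28≈2.11, Client C 25/12≈2.08, Client Q 29/25≈1.16, Client K 7/20≈0.35.
Client N: take in full, 6 Mbps for value 14 — 63 left.
All 28 Mbps of Client Y fit (value 59) — 35 remain.
All 12 Mbps of Client C fit (value 25) — 23 remain.
Only 23 Mbps remain; take 23/25 of Client Q for value 29×23/25 = 26.68.
Total value = 124.68.

124.68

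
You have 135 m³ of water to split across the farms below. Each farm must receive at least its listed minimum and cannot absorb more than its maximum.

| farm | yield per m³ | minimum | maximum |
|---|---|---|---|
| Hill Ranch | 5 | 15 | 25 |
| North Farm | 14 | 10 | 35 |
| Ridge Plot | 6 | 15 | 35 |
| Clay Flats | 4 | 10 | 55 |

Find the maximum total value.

Meeting every minimum uses 15+10+15+10 = 50 m³, leaving 85.
Highest yield per m³ first: North Farm 14 > Ridge Plot 6 > Hill Ranch 5 > Clay Flats 4.
North Farm takes 25 more to reach its cap of 35 ; 60 left.
Ridge Plot takes 20 more to reach its cap of 35 ; 40 left.
Hill Ranch: +10 to 25 (cap) ; 30 left.
Only 30 left; Clay Flats takes them to reach 40.
Total = 5×25 + 14×35 + 6×35 + 4×40 = 985.

985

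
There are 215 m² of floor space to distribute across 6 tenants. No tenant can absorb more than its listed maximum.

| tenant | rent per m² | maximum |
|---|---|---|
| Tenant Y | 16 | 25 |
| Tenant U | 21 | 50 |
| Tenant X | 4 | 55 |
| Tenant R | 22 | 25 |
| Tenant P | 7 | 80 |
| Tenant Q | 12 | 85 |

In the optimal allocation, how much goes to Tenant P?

30

Rank by rent per m²: Tenant R 22 > Tenant U 21 > Tenant Y 16 > Tenant Q 12 > Tenant P 7 > Tenant X 4.
Give Tenant R 25 to hit its cap of 25 ; 190 left.
Give Tenant U 50 to hit its cap of 50 ; 140 left.
Tenant Y takes 25 to reach its cap of 25 ; 115 left.
Give Tenant Q 85 to hit its cap of 85 ; 30 left.
Only 30 left; Tenant P takes them to reach 30.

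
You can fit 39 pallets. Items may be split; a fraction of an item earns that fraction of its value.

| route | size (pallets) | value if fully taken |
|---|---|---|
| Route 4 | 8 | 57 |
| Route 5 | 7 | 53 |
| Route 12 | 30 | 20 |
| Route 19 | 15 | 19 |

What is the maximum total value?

135

Sort by value density: Route 5 53/7≈7.57, Route 4 57/8≈7.12, Route 19 19/15≈1.27, Route 12 20/30≈0.667.
Route 5: take in full, 7 pallets for value 53 — 32 left.
All 8 pallets of Route 4 fit (value 57) — 24 remain.
Route 19: take in full, 15 pallets for value 19 — 9 left.
Only 9 pallets remain; take 9/30 of Route 12 for value 20×9/30 = 6.
Total value = 135.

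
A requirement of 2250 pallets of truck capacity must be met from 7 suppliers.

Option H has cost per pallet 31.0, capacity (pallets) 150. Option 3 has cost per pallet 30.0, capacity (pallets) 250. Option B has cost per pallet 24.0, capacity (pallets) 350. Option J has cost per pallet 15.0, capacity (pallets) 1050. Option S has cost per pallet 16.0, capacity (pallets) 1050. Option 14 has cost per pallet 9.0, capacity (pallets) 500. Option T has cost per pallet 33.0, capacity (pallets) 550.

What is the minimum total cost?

31450

Fill from the cheapest supplier first.
Option 14 (9.0): use full 500 ; 1750 pallets to go.
Option J at 15.0: take all 1050 pallets ; 700 still needed.
Option S (16.0): take the remaining 700 ; done.
Option B, Option 3, Option H, Option T: unused.
Cost = 500×9.0 + 1050×15.0 + 700×16.0 = 31450.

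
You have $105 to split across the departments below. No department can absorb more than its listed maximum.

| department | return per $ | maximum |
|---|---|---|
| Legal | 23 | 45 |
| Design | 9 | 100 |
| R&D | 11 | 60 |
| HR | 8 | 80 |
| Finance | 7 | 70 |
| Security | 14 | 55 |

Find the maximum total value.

Order the departments by return per $: Legal 23 > Security 14 > R&D 11 > Design 9 > HR 8 > Finance 7.
Give Legal 45 to hit its cap of 45 → 60 left.
Security takes 55 to reach its cap of 55 → 5 left.
R&D has room for 60 but only 5 remain, so it gets 5.
Total = 23×45 + 11×5 + 14×55 = 1860.

1860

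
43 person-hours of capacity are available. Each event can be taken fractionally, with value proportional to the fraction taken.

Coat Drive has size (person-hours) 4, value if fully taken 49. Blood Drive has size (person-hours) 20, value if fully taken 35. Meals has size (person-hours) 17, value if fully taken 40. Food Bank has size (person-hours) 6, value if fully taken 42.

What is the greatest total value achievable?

Rank by value-to-size ratio: Coat Drive 49/4≈12.2, Food Bank 42/6≈7, Meals 40/17≈2.35, Blood Drive 35/20≈1.75.
All 4 person-hours of Coat Drive fit (value 49) ; 39 remain.
Food Bank: take in full, 6 person-hours for value 42 ; 33 left.
All 17 person-hours of Meals fit (value 40) ; 16 remain.
Only 16 person-hours remain; take 16/20 of Blood Drive for value 35×16/20 = 28.
Total value = 159.

159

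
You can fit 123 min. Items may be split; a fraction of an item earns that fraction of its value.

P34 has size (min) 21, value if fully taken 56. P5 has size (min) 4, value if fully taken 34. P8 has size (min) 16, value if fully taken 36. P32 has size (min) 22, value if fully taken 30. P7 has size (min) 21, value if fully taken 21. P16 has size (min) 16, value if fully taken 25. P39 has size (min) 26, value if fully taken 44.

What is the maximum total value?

Best value per unit of size first: P5 34/4≈8.5, P34 56/21≈2.67, P8 36/16≈2.25, P39 44/26≈1.69, P16 25/16≈1.56, P32 30/22≈1.36, P7 21/21≈1.
Take all of P5 (4 min, value 34) ; 119 min left.
Take all of P34 (21 min, value 56) ; 98 min left.
Take all of P8 (16 min, value 36) ; 82 min left.
All 26 min of P39 fit (value 44) ; 56 remain.
All 16 min of P16 fit (value 25) ; 40 remain.
All 22 min of P32 fit (value 30) ; 18 remain.
Fill the last 18 min with part of P7: 18/21 of it earns 18.
Total value = 243.

243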